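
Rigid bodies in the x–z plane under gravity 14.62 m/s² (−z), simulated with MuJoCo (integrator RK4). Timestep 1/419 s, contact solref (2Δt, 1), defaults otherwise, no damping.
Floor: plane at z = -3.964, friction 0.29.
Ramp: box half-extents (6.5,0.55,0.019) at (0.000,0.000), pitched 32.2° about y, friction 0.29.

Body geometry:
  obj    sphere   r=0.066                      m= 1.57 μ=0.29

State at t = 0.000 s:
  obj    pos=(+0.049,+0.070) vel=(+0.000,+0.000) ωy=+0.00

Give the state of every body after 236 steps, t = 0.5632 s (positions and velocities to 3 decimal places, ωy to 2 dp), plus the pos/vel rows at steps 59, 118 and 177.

State at t = 0.5632 s:
  obj    pos=(+0.796,-0.401) vel=(+2.652,-1.670) ωy=+47.48

Key-timestep trajectory:
   step    t(s)  obj.x    obj.z    obj.vx   obj.vz 
     59  0.1408   +0.096  +0.040  +0.663  -0.418
    118  0.2816   +0.236  -0.048  +1.326  -0.835
    177  0.4224   +0.469  -0.195  +1.989  -1.253


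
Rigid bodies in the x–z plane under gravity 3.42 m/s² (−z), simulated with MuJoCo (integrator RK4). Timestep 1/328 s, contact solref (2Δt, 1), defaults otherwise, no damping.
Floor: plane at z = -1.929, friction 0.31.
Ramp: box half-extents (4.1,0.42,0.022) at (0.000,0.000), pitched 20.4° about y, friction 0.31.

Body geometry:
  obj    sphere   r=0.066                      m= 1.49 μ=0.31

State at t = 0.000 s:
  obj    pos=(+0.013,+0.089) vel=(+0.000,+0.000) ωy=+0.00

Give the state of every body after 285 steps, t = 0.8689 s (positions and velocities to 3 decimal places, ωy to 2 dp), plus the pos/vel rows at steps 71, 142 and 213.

State at t = 0.8689 s:
  obj    pos=(+0.314,-0.023) vel=(+0.694,-0.258) ωy=+11.21

Key-timestep trajectory:
   step    t(s)  obj.x    obj.z    obj.vx   obj.vz 
     71  0.2165   +0.032  +0.082  +0.173  -0.064
    142  0.4329   +0.088  +0.061  +0.346  -0.129
    213  0.6494   +0.181  +0.026  +0.518  -0.193


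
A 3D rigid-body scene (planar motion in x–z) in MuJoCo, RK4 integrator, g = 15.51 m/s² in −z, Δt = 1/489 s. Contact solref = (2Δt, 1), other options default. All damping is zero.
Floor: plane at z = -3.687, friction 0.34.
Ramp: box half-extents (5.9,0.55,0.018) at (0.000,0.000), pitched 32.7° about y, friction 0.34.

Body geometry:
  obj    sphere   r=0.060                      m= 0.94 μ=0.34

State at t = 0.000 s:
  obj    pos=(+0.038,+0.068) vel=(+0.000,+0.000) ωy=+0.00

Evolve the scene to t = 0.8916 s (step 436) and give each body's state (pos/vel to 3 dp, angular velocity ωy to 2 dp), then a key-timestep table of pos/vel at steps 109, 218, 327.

State at t = 0.8916 s:
  obj    pos=(+2.040,-1.217) vel=(+4.491,-2.883) ωy=+88.93

Key-timestep trajectory:
   step    t(s)  obj.x    obj.z    obj.vx   obj.vz 
    109  0.2229   +0.163  -0.012  +1.123  -0.721
    218  0.4458   +0.539  -0.253  +2.245  -1.442
    327  0.6687   +1.164  -0.655  +3.368  -2.162


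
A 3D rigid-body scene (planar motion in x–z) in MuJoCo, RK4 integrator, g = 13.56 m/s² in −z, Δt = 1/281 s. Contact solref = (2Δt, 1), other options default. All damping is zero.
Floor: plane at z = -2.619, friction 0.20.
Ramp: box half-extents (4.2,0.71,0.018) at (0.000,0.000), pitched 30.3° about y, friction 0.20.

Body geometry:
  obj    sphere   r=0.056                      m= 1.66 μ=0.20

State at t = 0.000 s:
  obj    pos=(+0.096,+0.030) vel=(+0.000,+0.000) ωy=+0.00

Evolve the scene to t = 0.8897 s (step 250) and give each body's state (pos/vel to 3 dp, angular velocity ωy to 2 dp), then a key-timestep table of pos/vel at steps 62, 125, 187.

State at t = 0.8897 s:
  obj    pos=(+1.766,-0.946) vel=(+3.754,-2.194) ωy=+77.62

Key-timestep trajectory:
   step    t(s)  obj.x    obj.z    obj.vx   obj.vz 
     62  0.2206   +0.199  -0.030  +0.931  -0.544
    125  0.4448   +0.513  -0.214  +1.877  -1.097
    187  0.6655   +1.030  -0.516  +2.808  -1.641


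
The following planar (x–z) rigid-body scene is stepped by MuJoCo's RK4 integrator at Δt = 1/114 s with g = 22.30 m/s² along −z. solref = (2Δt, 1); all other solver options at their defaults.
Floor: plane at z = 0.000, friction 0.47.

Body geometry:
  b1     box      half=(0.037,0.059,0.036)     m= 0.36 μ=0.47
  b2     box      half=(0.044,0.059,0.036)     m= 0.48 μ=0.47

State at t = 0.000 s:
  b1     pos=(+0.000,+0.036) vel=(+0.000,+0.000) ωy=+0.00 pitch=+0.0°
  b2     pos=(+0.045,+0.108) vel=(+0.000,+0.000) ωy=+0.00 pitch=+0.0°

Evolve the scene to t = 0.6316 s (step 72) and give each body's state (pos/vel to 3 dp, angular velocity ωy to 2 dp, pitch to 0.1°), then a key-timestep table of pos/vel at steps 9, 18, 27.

State at t = 0.6316 s:
  b1     pos=(+0.000,+0.036) vel=(+0.000,+0.000) ωy=+0.00 pitch=+0.0°
  b2     pos=(+0.090,+0.044) vel=(+0.000,+0.000) ωy=+0.00 pitch=+90.0°

Key-timestep trajectory:
   step    t(s)  b1.x    b1.z    b1.vx   b1.vz   b2.x    b2.z    b2.vx   b2.vz 
      9  0.0789   +0.000  +0.036  -0.001  +0.005   +0.054  +0.104  +0.260  -0.114
     18  0.1579   +0.000  +0.036  +0.000  +0.000   +0.084  +0.058  +0.417  -1.324
     27  0.2368   +0.000  +0.036  +0.000  +0.000   +0.090  +0.042  -0.029  +0.064


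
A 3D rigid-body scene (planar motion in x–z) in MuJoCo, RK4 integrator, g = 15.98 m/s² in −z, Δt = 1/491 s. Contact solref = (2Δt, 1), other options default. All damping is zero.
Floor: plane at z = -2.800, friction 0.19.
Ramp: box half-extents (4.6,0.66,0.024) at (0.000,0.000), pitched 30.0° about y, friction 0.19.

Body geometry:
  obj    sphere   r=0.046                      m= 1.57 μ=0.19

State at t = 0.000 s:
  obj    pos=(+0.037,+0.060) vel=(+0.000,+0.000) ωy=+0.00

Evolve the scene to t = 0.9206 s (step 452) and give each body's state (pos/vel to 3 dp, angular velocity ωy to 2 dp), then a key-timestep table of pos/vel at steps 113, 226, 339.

State at t = 0.9206 s:
  obj    pos=(+2.131,-1.150) vel=(+4.550,-2.627) ωy=+114.20

Key-timestep trajectory:
   step    t(s)  obj.x    obj.z    obj.vx   obj.vz 
    113  0.2301   +0.168  -0.016  +1.138  -0.657
    226  0.4603   +0.561  -0.243  +2.275  -1.314
    339  0.6904   +1.215  -0.621  +3.413  -1.970


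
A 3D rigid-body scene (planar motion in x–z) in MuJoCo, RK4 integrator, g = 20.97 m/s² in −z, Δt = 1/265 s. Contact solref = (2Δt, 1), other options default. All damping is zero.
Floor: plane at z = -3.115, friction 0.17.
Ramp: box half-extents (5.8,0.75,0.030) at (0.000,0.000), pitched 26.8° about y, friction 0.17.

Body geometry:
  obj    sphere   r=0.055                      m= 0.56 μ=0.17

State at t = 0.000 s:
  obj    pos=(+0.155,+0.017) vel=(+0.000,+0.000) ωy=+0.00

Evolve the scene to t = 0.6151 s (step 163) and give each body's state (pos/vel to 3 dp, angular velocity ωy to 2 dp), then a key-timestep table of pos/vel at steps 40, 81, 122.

State at t = 0.6151 s:
  obj    pos=(+1.296,-0.559) vel=(+3.708,-1.873) ωy=+75.50

Key-timestep trajectory:
   step    t(s)  obj.x    obj.z    obj.vx   obj.vz 
     40  0.1509   +0.224  -0.018  +0.910  -0.460
     81  0.3057   +0.437  -0.125  +1.843  -0.931
    122  0.4604   +0.794  -0.306  +2.776  -1.402


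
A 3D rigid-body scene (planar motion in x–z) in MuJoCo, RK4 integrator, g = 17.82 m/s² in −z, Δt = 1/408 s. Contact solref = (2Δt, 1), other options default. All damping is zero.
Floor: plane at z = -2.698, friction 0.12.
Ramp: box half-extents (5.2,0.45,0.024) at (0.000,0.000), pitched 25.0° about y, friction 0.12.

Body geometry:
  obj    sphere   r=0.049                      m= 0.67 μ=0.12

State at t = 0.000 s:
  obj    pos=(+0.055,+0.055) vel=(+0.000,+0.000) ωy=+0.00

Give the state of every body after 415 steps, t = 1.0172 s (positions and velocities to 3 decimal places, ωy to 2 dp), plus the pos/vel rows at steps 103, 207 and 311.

State at t = 1.0172 s:
  obj    pos=(+2.677,-1.168) vel=(+5.157,-2.400) ωy=+100.59

Key-timestep trajectory:
   step    t(s)  obj.x    obj.z    obj.vx   obj.vz 
    103  0.2525   +0.217  -0.020  +1.280  -0.597
    207  0.5074   +0.707  -0.249  +2.571  -1.201
    311  0.7623   +1.528  -0.632  +3.864  -1.801


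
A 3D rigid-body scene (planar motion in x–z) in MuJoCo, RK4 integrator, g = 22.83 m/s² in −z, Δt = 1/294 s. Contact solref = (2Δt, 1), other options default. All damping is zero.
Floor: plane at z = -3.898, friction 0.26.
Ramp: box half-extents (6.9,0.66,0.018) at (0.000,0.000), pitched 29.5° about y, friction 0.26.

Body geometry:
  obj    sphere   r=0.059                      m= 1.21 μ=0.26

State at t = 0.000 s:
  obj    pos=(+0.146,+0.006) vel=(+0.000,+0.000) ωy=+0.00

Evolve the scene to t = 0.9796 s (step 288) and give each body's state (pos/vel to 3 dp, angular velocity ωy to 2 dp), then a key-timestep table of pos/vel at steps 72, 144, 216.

State at t = 0.9796 s:
  obj    pos=(+3.500,-1.892) vel=(+6.847,-3.874) ωy=+133.30

Key-timestep trajectory:
   step    t(s)  obj.x    obj.z    obj.vx   obj.vz 
     72  0.2449   +0.356  -0.113  +1.712  -0.969
    144  0.4898   +0.984  -0.469  +3.423  -1.937
    216  0.7347   +2.032  -1.061  +5.135  -2.905


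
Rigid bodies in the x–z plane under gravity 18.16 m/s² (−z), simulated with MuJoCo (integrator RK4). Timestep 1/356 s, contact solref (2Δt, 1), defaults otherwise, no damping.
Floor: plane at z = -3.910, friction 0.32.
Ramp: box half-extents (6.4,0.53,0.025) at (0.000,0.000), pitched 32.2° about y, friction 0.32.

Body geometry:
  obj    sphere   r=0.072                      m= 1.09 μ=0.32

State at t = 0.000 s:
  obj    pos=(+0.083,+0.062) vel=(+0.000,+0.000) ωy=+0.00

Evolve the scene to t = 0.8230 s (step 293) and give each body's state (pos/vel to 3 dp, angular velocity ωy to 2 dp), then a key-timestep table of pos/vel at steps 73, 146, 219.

State at t = 0.8230 s:
  obj    pos=(+2.064,-1.185) vel=(+4.814,-3.032) ωy=+79.00

Key-timestep trajectory:
   step    t(s)  obj.x    obj.z    obj.vx   obj.vz 
     73  0.2051   +0.206  -0.015  +1.200  -0.755
    146  0.4101   +0.575  -0.248  +2.399  -1.511
    219  0.6152   +1.190  -0.635  +3.598  -2.266


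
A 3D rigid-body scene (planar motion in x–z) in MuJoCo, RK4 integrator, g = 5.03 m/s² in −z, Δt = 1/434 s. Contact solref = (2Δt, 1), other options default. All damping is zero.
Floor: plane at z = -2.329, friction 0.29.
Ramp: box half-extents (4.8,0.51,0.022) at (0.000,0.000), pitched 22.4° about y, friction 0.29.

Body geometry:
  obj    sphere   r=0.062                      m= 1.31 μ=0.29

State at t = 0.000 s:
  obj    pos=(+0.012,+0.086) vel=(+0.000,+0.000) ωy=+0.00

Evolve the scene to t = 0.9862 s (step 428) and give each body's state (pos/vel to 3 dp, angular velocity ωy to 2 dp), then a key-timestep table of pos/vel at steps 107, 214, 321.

State at t = 0.9862 s:
  obj    pos=(+0.628,-0.168) vel=(+1.248,-0.515) ωy=+21.78

Key-timestep trajectory:
   step    t(s)  obj.x    obj.z    obj.vx   obj.vz 
    107  0.2465   +0.050  +0.070  +0.312  -0.129
    214  0.4931   +0.166  +0.022  +0.624  -0.257
    321  0.7396   +0.358  -0.057  +0.936  -0.386


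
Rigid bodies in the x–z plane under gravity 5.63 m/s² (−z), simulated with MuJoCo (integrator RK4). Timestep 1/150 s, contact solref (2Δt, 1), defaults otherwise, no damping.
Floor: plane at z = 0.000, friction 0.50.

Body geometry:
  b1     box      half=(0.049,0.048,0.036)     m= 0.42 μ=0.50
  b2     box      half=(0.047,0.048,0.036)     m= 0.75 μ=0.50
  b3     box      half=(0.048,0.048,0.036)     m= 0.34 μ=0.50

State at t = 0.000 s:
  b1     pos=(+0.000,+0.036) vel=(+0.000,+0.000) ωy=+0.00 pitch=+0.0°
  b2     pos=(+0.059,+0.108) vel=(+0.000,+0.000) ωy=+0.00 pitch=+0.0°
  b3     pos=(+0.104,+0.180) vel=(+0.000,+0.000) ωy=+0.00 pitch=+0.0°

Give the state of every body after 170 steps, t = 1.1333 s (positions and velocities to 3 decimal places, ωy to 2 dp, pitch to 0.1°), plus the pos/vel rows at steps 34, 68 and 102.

State at t = 1.1333 s:
  b1     pos=(+0.000,+0.036) vel=(+0.000,+0.000) ωy=+0.00 pitch=+0.0°
  b2     pos=(+0.104,+0.047) vel=(+0.000,+0.000) ωy=+0.00 pitch=+90.0°
  b3     pos=(+0.304,+0.036) vel=(+0.000,+0.000) ωy=+0.00 pitch=+180.0°

Key-timestep trajectory:
   step    t(s)  b1.x    b1.z    b1.vx   b1.vz   b2.x    b2.z    b2.vx   b2.vz   b3.x    b3.z    b3.vx   b3.vz 
     34  0.2267   +0.000  +0.036  +0.000  +0.000   +0.079  +0.094  +0.174  -0.215   +0.157  +0.128  +0.389  -0.655
     68  0.4533   +0.000  +0.036  +0.000  +0.000   +0.120  +0.056  +0.067  +0.025   +0.242  +0.059  +0.239  +0.039
    102  0.6800   +0.000  +0.036  +0.000  +0.000   +0.103  +0.046  -0.115  +0.024   +0.303  +0.035  +0.180  -0.133


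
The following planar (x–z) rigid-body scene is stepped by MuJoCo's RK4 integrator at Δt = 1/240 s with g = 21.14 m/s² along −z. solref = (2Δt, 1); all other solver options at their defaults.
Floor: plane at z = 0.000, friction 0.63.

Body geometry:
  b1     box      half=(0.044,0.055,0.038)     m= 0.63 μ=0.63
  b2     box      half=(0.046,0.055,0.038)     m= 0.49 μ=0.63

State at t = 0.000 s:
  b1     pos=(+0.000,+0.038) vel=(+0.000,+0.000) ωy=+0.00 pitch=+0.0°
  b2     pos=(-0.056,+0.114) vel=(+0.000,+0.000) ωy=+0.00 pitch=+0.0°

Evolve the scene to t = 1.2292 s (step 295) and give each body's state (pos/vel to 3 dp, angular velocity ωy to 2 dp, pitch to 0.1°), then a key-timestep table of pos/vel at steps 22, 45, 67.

State at t = 1.2292 s:
  b1     pos=(+0.000,+0.038) vel=(+0.000,+0.000) ωy=+0.00 pitch=+0.0°
  b2     pos=(-0.103,+0.046) vel=(+0.000,+0.000) ωy=+0.00 pitch=-90.0°

Key-timestep trajectory:
   step    t(s)  b1.x    b1.z    b1.vx   b1.vz   b2.x    b2.z    b2.vx   b2.vz 
     22  0.0917   +0.000  +0.038  +0.000  +0.000   -0.072  +0.105  -0.355  -0.320
     45  0.1875   +0.000  +0.038  +0.000  +0.000   -0.109  +0.049  -0.177  +0.226
     67  0.2792   +0.000  +0.038  +0.000  +0.000   -0.102  +0.045  +0.161  +0.000


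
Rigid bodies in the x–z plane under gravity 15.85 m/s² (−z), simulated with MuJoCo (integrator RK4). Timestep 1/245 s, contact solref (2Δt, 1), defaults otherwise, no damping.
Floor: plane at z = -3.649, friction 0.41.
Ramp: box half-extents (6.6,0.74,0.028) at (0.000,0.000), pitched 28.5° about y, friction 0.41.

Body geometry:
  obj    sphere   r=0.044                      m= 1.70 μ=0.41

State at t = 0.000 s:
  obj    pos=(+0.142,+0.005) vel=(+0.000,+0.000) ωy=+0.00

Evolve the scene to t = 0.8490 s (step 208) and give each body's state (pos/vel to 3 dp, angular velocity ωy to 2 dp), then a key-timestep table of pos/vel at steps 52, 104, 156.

State at t = 0.8490 s:
  obj    pos=(+1.853,-0.924) vel=(+4.030,-2.188) ωy=+104.22

Key-timestep trajectory:
   step    t(s)  obj.x    obj.z    obj.vx   obj.vz 
     52  0.2122   +0.249  -0.053  +1.008  -0.547
    104  0.4245   +0.570  -0.227  +2.015  -1.094
    156  0.6367   +1.104  -0.518  +3.023  -1.641


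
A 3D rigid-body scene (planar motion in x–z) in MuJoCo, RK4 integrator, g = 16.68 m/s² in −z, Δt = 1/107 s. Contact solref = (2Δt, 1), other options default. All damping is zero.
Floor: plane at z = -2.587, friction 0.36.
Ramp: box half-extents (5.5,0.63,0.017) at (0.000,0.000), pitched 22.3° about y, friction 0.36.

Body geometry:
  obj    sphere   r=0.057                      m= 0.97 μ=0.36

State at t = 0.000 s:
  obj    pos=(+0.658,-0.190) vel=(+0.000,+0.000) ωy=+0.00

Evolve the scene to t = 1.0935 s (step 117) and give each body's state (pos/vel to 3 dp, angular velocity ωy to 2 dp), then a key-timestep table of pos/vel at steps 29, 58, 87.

State at t = 1.0935 s:
  obj    pos=(+3.159,-1.216) vel=(+4.573,-1.876) ωy=+86.72

Key-timestep trajectory:
   step    t(s)  obj.x    obj.z    obj.vx   obj.vz 
     29  0.2710   +0.812  -0.253  +1.134  -0.465
     58  0.5421   +1.273  -0.442  +2.267  -0.930
     87  0.8131   +2.041  -0.757  +3.401  -1.395


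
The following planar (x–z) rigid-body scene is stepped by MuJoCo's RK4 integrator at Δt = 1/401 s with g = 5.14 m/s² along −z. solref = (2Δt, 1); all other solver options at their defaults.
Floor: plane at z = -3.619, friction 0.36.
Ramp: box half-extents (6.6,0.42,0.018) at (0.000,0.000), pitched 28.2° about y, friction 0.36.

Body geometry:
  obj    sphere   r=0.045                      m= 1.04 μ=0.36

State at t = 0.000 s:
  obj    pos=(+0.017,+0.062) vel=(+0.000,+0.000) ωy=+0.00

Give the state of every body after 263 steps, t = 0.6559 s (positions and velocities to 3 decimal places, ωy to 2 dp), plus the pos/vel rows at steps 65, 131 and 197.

State at t = 0.6559 s:
  obj    pos=(+0.346,-0.114) vel=(+1.003,-0.538) ωy=+25.28

Key-timestep trajectory:
   step    t(s)  obj.x    obj.z    obj.vx   obj.vz 
     65  0.1621   +0.037  +0.052  +0.248  -0.133
    131  0.3267   +0.099  +0.019  +0.500  -0.268
    197  0.4913   +0.202  -0.037  +0.751  -0.403


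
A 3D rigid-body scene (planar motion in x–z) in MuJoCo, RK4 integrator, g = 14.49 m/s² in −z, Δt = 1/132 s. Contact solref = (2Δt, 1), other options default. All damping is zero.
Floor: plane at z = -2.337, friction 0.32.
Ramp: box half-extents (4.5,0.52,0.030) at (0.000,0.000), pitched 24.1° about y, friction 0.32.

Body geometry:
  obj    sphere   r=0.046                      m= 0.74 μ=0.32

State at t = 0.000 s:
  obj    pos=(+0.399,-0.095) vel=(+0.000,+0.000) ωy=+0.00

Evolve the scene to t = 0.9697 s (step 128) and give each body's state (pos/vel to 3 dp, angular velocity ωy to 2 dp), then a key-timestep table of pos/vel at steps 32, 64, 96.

State at t = 0.9697 s:
  obj    pos=(+2.213,-0.907) vel=(+3.741,-1.673) ωy=+89.07

Key-timestep trajectory:
   step    t(s)  obj.x    obj.z    obj.vx   obj.vz 
     32  0.2424   +0.512  -0.146  +0.935  -0.418
     64  0.4848   +0.852  -0.298  +1.870  -0.837
     96  0.7273   +1.419  -0.552  +2.805  -1.255


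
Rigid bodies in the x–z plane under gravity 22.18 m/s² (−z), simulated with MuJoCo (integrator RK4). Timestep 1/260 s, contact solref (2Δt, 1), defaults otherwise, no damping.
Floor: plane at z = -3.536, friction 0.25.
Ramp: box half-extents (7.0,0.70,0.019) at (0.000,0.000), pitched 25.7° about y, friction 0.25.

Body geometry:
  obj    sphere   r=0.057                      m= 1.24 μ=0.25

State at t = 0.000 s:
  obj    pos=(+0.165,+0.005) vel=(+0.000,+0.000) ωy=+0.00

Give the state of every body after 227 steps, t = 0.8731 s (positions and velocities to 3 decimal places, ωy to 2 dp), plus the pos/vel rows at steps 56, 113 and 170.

State at t = 0.8731 s:
  obj    pos=(+2.525,-1.131) vel=(+5.405,-2.601) ωy=+105.22

Key-timestep trajectory:
   step    t(s)  obj.x    obj.z    obj.vx   obj.vz 
     56  0.2154   +0.309  -0.064  +1.334  -0.642
    113  0.4346   +0.750  -0.277  +2.691  -1.295
    170  0.6538   +1.489  -0.632  +4.048  -1.948


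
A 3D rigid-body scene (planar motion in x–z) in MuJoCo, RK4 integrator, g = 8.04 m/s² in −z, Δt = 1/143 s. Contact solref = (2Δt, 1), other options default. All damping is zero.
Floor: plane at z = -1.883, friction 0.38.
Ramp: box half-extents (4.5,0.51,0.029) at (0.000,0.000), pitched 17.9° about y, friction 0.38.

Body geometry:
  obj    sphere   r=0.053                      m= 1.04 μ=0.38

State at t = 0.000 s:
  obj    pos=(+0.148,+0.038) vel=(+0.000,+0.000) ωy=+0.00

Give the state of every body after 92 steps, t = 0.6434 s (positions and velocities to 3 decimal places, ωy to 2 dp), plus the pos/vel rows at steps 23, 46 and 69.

State at t = 0.6434 s:
  obj    pos=(+0.496,-0.074) vel=(+1.081,-0.349) ωy=+21.42

Key-timestep trajectory:
   step    t(s)  obj.x    obj.z    obj.vx   obj.vz 
     23  0.1608   +0.170  +0.031  +0.270  -0.087
     46  0.3217   +0.235  +0.010  +0.540  -0.175
     69  0.4825   +0.344  -0.025  +0.811  -0.262


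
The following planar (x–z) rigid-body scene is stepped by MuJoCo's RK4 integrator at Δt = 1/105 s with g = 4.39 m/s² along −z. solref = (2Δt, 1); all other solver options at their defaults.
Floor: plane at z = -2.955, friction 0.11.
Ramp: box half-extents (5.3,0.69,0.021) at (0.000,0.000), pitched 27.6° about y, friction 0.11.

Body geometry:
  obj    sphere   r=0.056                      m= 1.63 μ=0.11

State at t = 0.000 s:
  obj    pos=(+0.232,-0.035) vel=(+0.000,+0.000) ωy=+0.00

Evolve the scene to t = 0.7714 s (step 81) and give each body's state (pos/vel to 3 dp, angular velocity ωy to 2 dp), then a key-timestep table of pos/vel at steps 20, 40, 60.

State at t = 0.7714 s:
  obj    pos=(+0.656,-0.256) vel=(+1.098,-0.573) ωy=+14.73

Key-timestep trajectory:
   step    t(s)  obj.x    obj.z    obj.vx   obj.vz 
     20  0.1905   +0.258  -0.048  +0.270  -0.144
     40  0.3810   +0.335  -0.089  +0.546  -0.273
     60  0.5714   +0.465  -0.156  +0.816  -0.419


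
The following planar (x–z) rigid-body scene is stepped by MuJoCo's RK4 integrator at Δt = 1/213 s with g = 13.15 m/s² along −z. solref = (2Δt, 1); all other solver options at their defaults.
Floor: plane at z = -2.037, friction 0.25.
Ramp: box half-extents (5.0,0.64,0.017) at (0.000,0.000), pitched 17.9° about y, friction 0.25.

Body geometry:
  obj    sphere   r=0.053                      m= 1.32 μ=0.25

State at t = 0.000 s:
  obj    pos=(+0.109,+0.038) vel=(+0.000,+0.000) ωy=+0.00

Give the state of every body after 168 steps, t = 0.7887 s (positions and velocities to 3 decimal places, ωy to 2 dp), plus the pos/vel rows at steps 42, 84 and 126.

State at t = 0.7887 s:
  obj    pos=(+0.964,-0.238) vel=(+2.167,-0.700) ωy=+42.95

Key-timestep trajectory:
   step    t(s)  obj.x    obj.z    obj.vx   obj.vz 
     42  0.1972   +0.163  +0.021  +0.542  -0.175
     84  0.3944   +0.323  -0.031  +1.084  -0.350
    126  0.5915   +0.590  -0.117  +1.625  -0.525


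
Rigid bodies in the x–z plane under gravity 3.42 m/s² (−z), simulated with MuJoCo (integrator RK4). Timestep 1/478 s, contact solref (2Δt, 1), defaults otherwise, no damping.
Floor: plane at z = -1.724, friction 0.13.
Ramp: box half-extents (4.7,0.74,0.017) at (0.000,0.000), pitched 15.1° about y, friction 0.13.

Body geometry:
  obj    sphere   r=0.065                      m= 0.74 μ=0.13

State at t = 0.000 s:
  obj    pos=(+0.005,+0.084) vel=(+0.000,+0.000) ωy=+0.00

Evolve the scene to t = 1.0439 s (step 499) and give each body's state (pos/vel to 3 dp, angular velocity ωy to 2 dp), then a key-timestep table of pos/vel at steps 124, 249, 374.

State at t = 1.0439 s:
  obj    pos=(+0.340,-0.007) vel=(+0.641,-0.173) ωy=+10.22

Key-timestep trajectory:
   step    t(s)  obj.x    obj.z    obj.vx   obj.vz 
    124  0.2594   +0.026  +0.078  +0.159  -0.043
    249  0.5209   +0.088  +0.061  +0.320  -0.086
    374  0.7824   +0.193  +0.033  +0.481  -0.130


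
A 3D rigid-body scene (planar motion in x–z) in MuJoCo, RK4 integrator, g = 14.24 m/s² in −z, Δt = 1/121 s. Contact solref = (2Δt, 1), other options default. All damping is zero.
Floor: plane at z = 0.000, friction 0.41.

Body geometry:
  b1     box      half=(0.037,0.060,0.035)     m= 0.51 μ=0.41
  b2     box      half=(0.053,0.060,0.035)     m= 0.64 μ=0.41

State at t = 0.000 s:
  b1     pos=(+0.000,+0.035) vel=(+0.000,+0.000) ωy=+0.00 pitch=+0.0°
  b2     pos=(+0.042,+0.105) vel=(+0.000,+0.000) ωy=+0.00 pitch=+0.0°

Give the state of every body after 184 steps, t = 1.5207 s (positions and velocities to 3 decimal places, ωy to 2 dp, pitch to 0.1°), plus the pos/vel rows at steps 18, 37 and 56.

State at t = 1.5207 s:
  b1     pos=(+0.000,+0.035) vel=(+0.000,+0.000) ωy=+0.00 pitch=+0.0°
  b2     pos=(+0.095,+0.053) vel=(+0.000,+0.000) ωy=+0.00 pitch=+90.0°

Key-timestep trajectory:
   step    t(s)  b1.x    b1.z    b1.vx   b1.vz   b2.x    b2.z    b2.vx   b2.vz 
     18  0.1488   +0.000  +0.035  -0.001  +0.000   +0.056  +0.100  +0.231  -0.130
     37  0.3058   +0.000  +0.035  +0.000  +0.000   +0.108  +0.058  +0.171  +0.095
     56  0.4628   +0.000  +0.035  +0.000  +0.000   +0.095  +0.052  -0.168  -0.001


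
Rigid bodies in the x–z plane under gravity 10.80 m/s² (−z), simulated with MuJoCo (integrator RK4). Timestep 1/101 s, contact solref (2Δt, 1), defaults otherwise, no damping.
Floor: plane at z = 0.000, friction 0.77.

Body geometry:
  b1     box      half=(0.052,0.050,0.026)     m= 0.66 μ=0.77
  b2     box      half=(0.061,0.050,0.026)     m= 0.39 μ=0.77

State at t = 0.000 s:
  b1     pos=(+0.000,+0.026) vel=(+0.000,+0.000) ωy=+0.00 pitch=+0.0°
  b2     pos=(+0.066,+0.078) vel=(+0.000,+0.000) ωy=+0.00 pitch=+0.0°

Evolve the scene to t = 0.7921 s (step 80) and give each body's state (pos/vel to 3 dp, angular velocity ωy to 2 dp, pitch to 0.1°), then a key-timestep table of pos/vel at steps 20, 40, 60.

State at t = 0.7921 s:
  b1     pos=(+0.000,+0.026) vel=(+0.000,+0.000) ωy=+0.00 pitch=+0.0°
  b2     pos=(+0.079,+0.061) vel=(+0.000,+0.000) ωy=-0.02 pitch=+44.8°

Key-timestep trajectory:
   step    t(s)  b1.x    b1.z    b1.vx   b1.vz   b2.x    b2.z    b2.vx   b2.vz 
     20  0.1980   +0.000  +0.026  +0.000  +0.000   +0.087  +0.062  +0.043  +0.068
     40  0.3960   +0.000  +0.026  -0.001  +0.000   +0.079  +0.061  +0.008  +0.007
     60  0.5941   +0.000  +0.026  +0.000  +0.000   +0.079  +0.061  +0.000  +0.000


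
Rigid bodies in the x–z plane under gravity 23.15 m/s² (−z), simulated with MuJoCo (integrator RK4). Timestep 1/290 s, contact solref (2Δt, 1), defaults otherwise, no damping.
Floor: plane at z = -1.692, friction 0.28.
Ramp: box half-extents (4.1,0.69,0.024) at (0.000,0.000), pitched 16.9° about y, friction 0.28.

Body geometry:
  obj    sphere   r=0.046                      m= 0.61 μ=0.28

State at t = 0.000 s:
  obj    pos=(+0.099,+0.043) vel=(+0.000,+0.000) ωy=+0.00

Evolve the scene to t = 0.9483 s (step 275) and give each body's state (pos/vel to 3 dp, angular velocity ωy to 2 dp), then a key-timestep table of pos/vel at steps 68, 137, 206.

State at t = 0.9483 s:
  obj    pos=(+2.167,-0.585) vel=(+4.362,-1.325) ωy=+99.08

Key-timestep trajectory:
   step    t(s)  obj.x    obj.z    obj.vx   obj.vz 
     68  0.2345   +0.226  +0.005  +1.079  -0.328
    137  0.4724   +0.612  -0.113  +2.173  -0.660
    206  0.7103   +1.260  -0.310  +3.267  -0.993


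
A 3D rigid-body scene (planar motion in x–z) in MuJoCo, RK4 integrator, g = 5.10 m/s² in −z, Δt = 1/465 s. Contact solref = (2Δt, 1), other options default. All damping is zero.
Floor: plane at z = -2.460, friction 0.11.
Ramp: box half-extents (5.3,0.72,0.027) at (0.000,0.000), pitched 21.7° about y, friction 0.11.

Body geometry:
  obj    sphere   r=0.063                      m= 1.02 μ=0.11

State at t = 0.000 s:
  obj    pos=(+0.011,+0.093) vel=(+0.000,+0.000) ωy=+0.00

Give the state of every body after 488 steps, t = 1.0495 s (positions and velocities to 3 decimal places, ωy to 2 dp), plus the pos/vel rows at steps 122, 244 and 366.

State at t = 1.0495 s:
  obj    pos=(+0.710,-0.186) vel=(+1.332,-0.529) ωy=+21.66

Key-timestep trajectory:
   step    t(s)  obj.x    obj.z    obj.vx   obj.vz 
    122  0.2624   +0.055  +0.075  +0.334  -0.131
    244  0.5247   +0.186  +0.023  +0.667  -0.263
    366  0.7871   +0.404  -0.064  +0.999  -0.399


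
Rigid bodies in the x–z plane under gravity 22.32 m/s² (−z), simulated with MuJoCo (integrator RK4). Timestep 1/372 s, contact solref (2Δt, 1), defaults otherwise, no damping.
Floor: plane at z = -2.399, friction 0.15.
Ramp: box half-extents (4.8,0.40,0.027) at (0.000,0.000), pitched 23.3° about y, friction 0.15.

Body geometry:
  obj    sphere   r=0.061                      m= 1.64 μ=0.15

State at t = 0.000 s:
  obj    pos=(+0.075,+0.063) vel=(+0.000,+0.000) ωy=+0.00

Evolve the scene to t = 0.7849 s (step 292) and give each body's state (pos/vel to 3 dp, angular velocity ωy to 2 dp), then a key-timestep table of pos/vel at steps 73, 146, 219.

State at t = 0.7849 s:
  obj    pos=(+1.860,-0.705) vel=(+4.547,-1.958) ωy=+81.13

Key-timestep trajectory:
   step    t(s)  obj.x    obj.z    obj.vx   obj.vz 
     73  0.1962   +0.187  +0.015  +1.137  -0.490
    146  0.3925   +0.521  -0.129  +2.273  -0.979
    219  0.5887   +1.079  -0.369  +3.410  -1.469


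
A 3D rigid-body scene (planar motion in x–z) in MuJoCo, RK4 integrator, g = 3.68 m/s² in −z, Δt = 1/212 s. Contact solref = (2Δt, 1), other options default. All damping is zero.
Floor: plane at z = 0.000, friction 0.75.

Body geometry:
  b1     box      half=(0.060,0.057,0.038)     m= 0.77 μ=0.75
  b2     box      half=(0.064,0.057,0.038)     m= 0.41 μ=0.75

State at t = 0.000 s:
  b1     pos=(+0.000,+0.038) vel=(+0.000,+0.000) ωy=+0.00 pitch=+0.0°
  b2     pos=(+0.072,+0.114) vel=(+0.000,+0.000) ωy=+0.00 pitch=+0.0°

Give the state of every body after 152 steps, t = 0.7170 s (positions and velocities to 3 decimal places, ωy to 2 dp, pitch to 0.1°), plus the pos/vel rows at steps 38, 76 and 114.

State at t = 0.7170 s:
  b1     pos=(+0.000,+0.038) vel=(+0.000,+0.000) ωy=+0.00 pitch=+0.0°
  b2     pos=(+0.153,+0.072) vel=(-0.005,-0.001) ωy=-0.08 pitch=+107.2°

Key-timestep trajectory:
   step    t(s)  b1.x    b1.z    b1.vx   b1.vz   b2.x    b2.z    b2.vx   b2.vz 
     38  0.1792   +0.000  +0.038  +0.000  +0.000   +0.080  +0.110  +0.097  -0.061
     76  0.3585   +0.000  +0.038  +0.000  +0.000   +0.103  +0.076  +0.139  -0.436
    114  0.5377   +0.000  +0.038  +0.000  +0.000   +0.144  +0.069  +0.122  +0.045


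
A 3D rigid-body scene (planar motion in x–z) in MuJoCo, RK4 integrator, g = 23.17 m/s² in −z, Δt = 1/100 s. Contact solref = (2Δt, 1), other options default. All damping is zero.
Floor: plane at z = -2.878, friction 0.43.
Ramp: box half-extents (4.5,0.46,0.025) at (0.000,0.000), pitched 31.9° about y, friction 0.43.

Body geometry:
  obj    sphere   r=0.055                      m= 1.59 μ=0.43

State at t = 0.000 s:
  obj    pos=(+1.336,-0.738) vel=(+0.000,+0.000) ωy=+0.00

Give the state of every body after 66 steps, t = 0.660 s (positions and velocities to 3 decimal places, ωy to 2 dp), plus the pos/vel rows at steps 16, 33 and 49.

State at t = 0.660 s:
  obj    pos=(+2.953,-1.744) vel=(+4.899,-3.049) ωy=+104.92

Key-timestep trajectory:
   step    t(s)  obj.x    obj.z    obj.vx   obj.vz 
     16  0.1600   +1.431  -0.797  +1.188  -0.739
     33  0.3300   +1.741  -0.989  +2.450  -1.525
     49  0.4900   +2.227  -1.292  +3.637  -2.264


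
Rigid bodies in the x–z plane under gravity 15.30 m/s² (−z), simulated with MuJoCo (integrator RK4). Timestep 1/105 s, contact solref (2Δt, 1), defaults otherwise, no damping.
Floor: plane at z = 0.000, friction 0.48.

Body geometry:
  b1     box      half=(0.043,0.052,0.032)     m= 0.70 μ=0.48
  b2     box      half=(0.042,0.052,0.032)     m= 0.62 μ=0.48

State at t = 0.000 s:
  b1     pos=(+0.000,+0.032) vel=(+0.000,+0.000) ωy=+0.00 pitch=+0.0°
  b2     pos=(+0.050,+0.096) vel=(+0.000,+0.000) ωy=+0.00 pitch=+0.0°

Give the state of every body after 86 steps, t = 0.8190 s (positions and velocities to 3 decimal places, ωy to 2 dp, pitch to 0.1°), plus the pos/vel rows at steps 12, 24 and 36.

State at t = 0.8190 s:
  b1     pos=(+0.000,+0.032) vel=(+0.000,+0.000) ωy=+0.00 pitch=+0.0°
  b2     pos=(+0.090,+0.042) vel=(+0.000,+0.000) ωy=+0.00 pitch=+90.0°

Key-timestep trajectory:
   step    t(s)  b1.x    b1.z    b1.vx   b1.vz   b2.x    b2.z    b2.vx   b2.vz 
     12  0.1143   +0.000  +0.032  -0.001  +0.001   +0.063  +0.089  +0.259  -0.191
     24  0.2286   +0.000  +0.032  +0.000  +0.000   +0.097  +0.038  +0.048  +0.230
     36  0.3429   +0.000  +0.032  +0.000  +0.000   +0.089  +0.041  +0.099  -0.022


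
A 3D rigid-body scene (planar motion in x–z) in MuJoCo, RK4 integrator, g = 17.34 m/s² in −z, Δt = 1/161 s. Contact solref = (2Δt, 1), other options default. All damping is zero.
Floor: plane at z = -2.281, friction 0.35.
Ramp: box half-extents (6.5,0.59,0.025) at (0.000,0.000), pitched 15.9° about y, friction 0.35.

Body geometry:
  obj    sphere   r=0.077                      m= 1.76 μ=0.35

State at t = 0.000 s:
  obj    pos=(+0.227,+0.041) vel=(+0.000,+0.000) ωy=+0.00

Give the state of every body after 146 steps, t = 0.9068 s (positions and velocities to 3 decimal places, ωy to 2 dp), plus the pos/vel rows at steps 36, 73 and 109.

State at t = 0.9068 s:
  obj    pos=(+1.569,-0.341) vel=(+2.959,-0.843) ωy=+39.95

Key-timestep trajectory:
   step    t(s)  obj.x    obj.z    obj.vx   obj.vz 
     36  0.2236   +0.309  +0.018  +0.730  -0.208
     73  0.4534   +0.563  -0.054  +1.480  -0.422
    109  0.6770   +0.975  -0.172  +2.209  -0.629


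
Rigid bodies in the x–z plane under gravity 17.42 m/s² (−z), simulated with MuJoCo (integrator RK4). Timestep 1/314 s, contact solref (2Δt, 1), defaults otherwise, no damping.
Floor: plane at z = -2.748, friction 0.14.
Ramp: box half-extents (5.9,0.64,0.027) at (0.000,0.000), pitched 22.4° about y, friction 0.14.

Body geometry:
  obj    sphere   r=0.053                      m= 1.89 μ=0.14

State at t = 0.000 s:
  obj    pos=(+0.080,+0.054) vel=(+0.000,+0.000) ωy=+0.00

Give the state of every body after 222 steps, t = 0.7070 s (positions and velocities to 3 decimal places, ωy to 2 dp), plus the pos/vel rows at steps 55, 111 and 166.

State at t = 0.7070 s:
  obj    pos=(+1.176,-0.398) vel=(+3.100,-1.278) ωy=+63.23

Key-timestep trajectory:
   step    t(s)  obj.x    obj.z    obj.vx   obj.vz 
     55  0.1752   +0.147  +0.026  +0.768  -0.317
    111  0.3535   +0.354  -0.059  +1.550  -0.639
    166  0.5287   +0.693  -0.199  +2.318  -0.955


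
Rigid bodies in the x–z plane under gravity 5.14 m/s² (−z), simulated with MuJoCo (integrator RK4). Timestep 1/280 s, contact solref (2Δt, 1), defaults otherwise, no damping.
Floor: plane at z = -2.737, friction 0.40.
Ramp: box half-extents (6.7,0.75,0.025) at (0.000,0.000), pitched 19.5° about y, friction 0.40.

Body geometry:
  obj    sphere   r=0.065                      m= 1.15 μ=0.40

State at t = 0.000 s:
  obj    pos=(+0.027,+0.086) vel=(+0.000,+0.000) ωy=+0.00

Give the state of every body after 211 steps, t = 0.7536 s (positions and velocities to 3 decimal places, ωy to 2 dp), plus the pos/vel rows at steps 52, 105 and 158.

State at t = 0.7536 s:
  obj    pos=(+0.355,-0.030) vel=(+0.871,-0.308) ωy=+14.21

Key-timestep trajectory:
   step    t(s)  obj.x    obj.z    obj.vx   obj.vz 
     52  0.1857   +0.047  +0.079  +0.215  -0.076
    105  0.3750   +0.108  +0.057  +0.433  -0.153
    158  0.5643   +0.211  +0.021  +0.652  -0.231


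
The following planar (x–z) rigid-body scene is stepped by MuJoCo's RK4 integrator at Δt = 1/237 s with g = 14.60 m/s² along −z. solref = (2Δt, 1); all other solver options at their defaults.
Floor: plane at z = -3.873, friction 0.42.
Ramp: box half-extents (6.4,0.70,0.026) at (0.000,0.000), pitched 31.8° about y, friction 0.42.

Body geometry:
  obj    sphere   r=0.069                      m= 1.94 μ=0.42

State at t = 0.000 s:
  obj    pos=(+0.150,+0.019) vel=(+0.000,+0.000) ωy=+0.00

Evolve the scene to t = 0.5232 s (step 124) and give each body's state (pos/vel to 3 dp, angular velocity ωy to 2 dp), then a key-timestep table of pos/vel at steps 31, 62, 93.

State at t = 0.5232 s:
  obj    pos=(+0.789,-0.378) vel=(+2.444,-1.515) ωy=+41.66

Key-timestep trajectory:
   step    t(s)  obj.x    obj.z    obj.vx   obj.vz 
     31  0.1308   +0.190  -0.006  +0.611  -0.379
     62  0.2616   +0.310  -0.080  +1.222  -0.758
     93  0.3924   +0.510  -0.204  +1.833  -1.136


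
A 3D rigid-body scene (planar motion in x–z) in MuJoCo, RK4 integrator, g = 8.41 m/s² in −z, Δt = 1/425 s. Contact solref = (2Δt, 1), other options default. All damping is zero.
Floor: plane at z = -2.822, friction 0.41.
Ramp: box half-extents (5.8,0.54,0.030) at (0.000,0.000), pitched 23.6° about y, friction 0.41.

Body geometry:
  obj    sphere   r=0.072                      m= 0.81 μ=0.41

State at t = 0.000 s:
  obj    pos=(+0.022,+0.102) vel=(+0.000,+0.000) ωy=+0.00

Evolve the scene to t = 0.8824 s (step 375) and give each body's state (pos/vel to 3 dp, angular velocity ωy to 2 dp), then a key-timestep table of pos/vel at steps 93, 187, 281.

State at t = 0.8824 s:
  obj    pos=(+0.880,-0.273) vel=(+1.945,-0.850) ωy=+29.47

Key-timestep trajectory:
   step    t(s)  obj.x    obj.z    obj.vx   obj.vz 
     93  0.2188   +0.075  +0.079  +0.482  -0.211
    187  0.4400   +0.235  +0.009  +0.970  -0.424
    281  0.6612   +0.504  -0.109  +1.457  -0.637


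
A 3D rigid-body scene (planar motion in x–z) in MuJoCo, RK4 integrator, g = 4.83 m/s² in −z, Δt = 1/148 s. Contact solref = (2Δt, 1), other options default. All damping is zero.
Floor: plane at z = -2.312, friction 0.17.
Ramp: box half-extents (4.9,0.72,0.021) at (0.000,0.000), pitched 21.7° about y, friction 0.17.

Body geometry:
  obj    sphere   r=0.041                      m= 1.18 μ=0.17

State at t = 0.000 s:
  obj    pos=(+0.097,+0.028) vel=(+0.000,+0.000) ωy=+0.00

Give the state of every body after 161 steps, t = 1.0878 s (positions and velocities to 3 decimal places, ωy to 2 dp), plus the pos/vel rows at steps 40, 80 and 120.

State at t = 1.0878 s:
  obj    pos=(+0.798,-0.251) vel=(+1.289,-0.513) ωy=+33.84

Key-timestep trajectory:
   step    t(s)  obj.x    obj.z    obj.vx   obj.vz 
     40  0.2703   +0.140  +0.011  +0.320  -0.128
     80  0.5405   +0.270  -0.041  +0.641  -0.255
    120  0.8108   +0.487  -0.127  +0.961  -0.382


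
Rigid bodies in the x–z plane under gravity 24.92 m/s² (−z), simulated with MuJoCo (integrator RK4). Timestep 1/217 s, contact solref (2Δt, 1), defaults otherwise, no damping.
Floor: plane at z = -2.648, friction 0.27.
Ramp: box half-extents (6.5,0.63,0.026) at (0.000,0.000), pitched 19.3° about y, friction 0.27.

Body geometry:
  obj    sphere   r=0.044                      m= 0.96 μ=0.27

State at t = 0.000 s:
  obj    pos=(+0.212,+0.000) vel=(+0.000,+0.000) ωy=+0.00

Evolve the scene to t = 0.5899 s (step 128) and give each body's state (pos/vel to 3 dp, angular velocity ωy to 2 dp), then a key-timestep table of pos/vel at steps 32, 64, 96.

State at t = 0.5899 s:
  obj    pos=(+1.178,-0.338) vel=(+3.275,-1.147) ωy=+78.85

Key-timestep trajectory:
   step    t(s)  obj.x    obj.z    obj.vx   obj.vz 
     32  0.1475   +0.272  -0.021  +0.819  -0.287
     64  0.2949   +0.454  -0.085  +1.638  -0.574
     96  0.4424   +0.755  -0.190  +2.457  -0.860


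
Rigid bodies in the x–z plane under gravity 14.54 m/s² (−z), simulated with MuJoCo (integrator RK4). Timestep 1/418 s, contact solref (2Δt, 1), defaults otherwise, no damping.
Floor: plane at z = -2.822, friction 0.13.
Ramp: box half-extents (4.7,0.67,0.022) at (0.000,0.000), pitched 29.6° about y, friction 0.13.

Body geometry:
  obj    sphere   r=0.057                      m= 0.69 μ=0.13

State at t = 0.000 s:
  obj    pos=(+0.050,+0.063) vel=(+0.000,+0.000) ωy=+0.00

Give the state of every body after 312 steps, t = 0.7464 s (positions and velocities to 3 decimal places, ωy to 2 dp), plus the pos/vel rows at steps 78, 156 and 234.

State at t = 0.7464 s:
  obj    pos=(+1.391,-0.699) vel=(+3.600,-2.029) ωy=+53.88

Key-timestep trajectory:
   step    t(s)  obj.x    obj.z    obj.vx   obj.vz 
     78  0.1866   +0.134  +0.015  +0.898  -0.512
    156  0.3732   +0.385  -0.128  +1.798  -1.018
    234  0.5598   +0.804  -0.366  +2.700  -1.522


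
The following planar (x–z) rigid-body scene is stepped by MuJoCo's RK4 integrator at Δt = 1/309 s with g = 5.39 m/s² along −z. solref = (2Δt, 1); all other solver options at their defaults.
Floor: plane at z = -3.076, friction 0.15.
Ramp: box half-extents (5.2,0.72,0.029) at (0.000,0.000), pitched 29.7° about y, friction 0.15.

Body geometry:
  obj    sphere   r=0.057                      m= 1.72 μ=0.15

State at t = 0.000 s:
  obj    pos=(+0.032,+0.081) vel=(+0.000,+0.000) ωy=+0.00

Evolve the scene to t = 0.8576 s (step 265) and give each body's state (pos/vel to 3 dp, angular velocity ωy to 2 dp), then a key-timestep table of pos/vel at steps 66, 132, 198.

State at t = 0.8576 s:
  obj    pos=(+0.661,-0.278) vel=(+1.468,-0.832) ωy=+26.44

Key-timestep trajectory:
   step    t(s)  obj.x    obj.z    obj.vx   obj.vz 
     66  0.2136   +0.071  +0.059  +0.367  -0.204
    132  0.4272   +0.188  -0.008  +0.733  -0.409
    198  0.6408   +0.383  -0.119  +1.094  -0.628


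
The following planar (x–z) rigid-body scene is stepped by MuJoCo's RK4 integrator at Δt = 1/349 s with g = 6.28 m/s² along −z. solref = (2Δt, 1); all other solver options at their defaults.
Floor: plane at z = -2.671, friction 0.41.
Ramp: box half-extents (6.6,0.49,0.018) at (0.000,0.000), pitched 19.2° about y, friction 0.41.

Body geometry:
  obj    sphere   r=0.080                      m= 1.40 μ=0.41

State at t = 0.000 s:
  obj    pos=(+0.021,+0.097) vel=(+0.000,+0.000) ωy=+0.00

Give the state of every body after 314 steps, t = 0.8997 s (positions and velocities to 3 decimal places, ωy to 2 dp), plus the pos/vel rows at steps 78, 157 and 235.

State at t = 0.8997 s:
  obj    pos=(+0.585,-0.100) vel=(+1.253,-0.437) ωy=+16.59

Key-timestep trajectory:
   step    t(s)  obj.x    obj.z    obj.vx   obj.vz 
     78  0.2235   +0.056  +0.084  +0.311  -0.108
    157  0.4499   +0.162  +0.047  +0.627  -0.218
    235  0.6734   +0.337  -0.014  +0.938  -0.327
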